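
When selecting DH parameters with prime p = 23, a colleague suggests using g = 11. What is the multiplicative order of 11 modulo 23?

22

Since 11 ∈ (Z/23Z)^×, its order divides φ(23) = 23 − 1 = 22 = 2 · 11.
Divisors of 22: 1, 2, 11, 22.
Evaluate successive powers at the divisors of 22:
11^1 ≡ 11 (mod 23)
11^2 ≡ 6 (mod 23)
11^11 ≡ 22 (mod 23)
11^22 ≡ 1 (mod 23) ✓
The smallest such exponent is 22, so the order of 11 is 22.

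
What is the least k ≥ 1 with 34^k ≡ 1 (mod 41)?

40

Since 34 ∈ (Z/41Z)^×, its order divides φ(41) = 41 − 1 = 40 = 2^3 · 5.
Divisors of 40: 1, 2, 4, 5, 8, 10, 20, 40.
Compute 34^d (mod 41) for the divisors d until we hit 1:
34^1 ≡ 34 (mod 41)
34^2 ≡ 8 (mod 41)
34^4 ≡ 23 (mod 41)
34^5 ≡ 3 (mod 41)
34^8 ≡ 37 (mod 41)
34^10 ≡ 9 (mod 41)
34^20 ≡ 40 (mod 41)
34^40 ≡ 1 (mod 41) ✓
Therefore the multiplicative order of 34 modulo 41 is 40.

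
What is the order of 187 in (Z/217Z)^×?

6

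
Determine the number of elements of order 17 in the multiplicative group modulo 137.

φ(137) = 137 − 1 = 136 = 2^3 · 17.
Since (Z/137Z)^× is cyclic of order 136, the number of elements of order d is φ(d) when d | 136 and 0 otherwise.
17 | 136, and φ(17) = 17 − 1 = 16.

16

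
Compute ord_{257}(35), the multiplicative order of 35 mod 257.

64

The order of 35 must divide φ(257) = 257 − 1 = 256 = 2^8.
Divisors of 256: 1, 2, 4, 8, 16, 32, 64, 128, 256.
Check 35^d mod 257 for each divisor in increasing order:
35^1 ≡ 35 (mod 257)
35^2 ≡ 197 (mod 257)
35^4 ≡ 2 (mod 257)
35^8 ≡ 4 (mod 257)
35^16 ≡ 16 (mod 257)
35^32 ≡ 256 (mod 257)
35^64 ≡ 1 (mod 257) ✓
The smallest such exponent is 64, so the order of 35 is 64.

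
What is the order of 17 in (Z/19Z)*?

9

By Lagrange's theorem, ord_19(17) divides φ(19) = 19 − 1 = 18 = 2 · 3^2.
Divisors of 18: 1, 2, 3, 6, 9, 18.
Test each divisor d:
17^1 ≡ 17
17^2 ≡ 4
17^3 ≡ 11
17^6 ≡ 7
17^9 ≡ 1
Hence ord(17) = 9.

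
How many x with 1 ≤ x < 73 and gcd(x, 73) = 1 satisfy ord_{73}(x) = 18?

φ(73) = 73 − 1 = 72 = 2^3 · 3^2.
In a cyclic group of order 72, there are φ(d) elements of order d for each divisor d of 72, and zero for non-divisors.
18 = 2 · 3^2 divides 72, and φ(18) = 6.

6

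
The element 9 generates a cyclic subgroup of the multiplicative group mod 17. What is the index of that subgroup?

ord(9) | φ(17) = 17 − 1 = 16 = 2^4.
Divisors of 16: 1, 2, 4, 8, 16.
Test each divisor d:
9^1 ≡ 9 (mod 17)
9^2 ≡ 13 (mod 17)
9^4 ≡ 16 (mod 17)
9^8 ≡ 1 (mod 17) ✓
So ord_17(9) = 8, hence |⟨9⟩| = 8.
[(Z/17Z)^× : ⟨9⟩] = 16/8 = 2.

2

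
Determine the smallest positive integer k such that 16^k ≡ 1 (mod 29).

Since 16 ∈ (Z/29Z)^×, its order divides φ(29) = 29 − 1 = 28 = 2^2 · 7.
Divisors of 28: 1, 2, 4, 7, 14, 28.
Check 16^d mod 29 for each divisor in increasing order:
16^1 ≡ 16
16^2 ≡ 24
16^4 ≡ 25
16^7 ≡ 1
The smallest such exponent is 7, so the order of 16 is 7.

7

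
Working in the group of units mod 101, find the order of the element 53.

The order of 53 must divide φ(101) = 101 − 1 = 100 = 2^2 · 5^2.
Divisors of 100: 1, 2, 4, 5, 10, 20, 25, 50, 100.
Check 53^d mod 101 for each divisor in increasing order:
53^1 ≡ 53
53^2 ≡ 82
53^4 ≡ 58
53^5 ≡ 44
53^10 ≡ 17
53^20 ≡ 87
53^25 ≡ 91
53^50 ≡ 100
53^100 ≡ 1
The smallest such exponent is 100, so the order of 53 is 100.

100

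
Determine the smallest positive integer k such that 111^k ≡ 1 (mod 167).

ord(111) | φ(167) = 167 − 1 = 166 = 2 · 83.
Divisors of 166: 1, 2, 83, 166.
Test each divisor d:
111^1 ≡ 111 (mod 167)
111^2 ≡ 130 (mod 167)
111^83 ≡ 166 (mod 167)
111^166 ≡ 1 (mod 167) ✓
Hence ord(111) = 166.

166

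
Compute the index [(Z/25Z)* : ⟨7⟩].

ord(7) | φ(25) = φ(5^2) = 5·(5−1) = 20 = 2^2 · 5.
Divisors of 20: 1, 2, 4, 5, 10, 20.
Compute 7^d (mod 25) for the divisors d until we hit 1:
7^1 ≡ 7 (mod 25)
7^2 ≡ 24 (mod 25)
7^4 ≡ 1 (mod 25) ✓
So ord_25(7) = 4, hence |⟨7⟩| = 4.
[(Z/25Z)^× : ⟨7⟩] = 20/4 = 5.

5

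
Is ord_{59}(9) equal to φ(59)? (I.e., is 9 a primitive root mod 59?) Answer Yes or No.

No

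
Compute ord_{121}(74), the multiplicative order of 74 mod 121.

110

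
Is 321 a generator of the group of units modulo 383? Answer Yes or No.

Yes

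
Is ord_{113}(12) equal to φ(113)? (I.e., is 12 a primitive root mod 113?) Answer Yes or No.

φ(113) = 113 − 1 = 112 = 2^4 · 7.
12 is a primitive root mod 113 iff 12^(φ(113)/q) ≢ 1 for every prime q | φ(113), i.e. q ∈ {2, 7}.
12^56 ≡ 112 (mod 113)  [q = 2: ≢ 1 ✓]
12^16 ≡ 106 (mod 113)  [q = 7: ≢ 1 ✓]
None equal 1, so ord_113(12) = 112: 12 is a primitive root.

Yes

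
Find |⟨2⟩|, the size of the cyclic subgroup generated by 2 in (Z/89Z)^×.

11

The order of 2 must divide φ(89) = 89 − 1 = 88 = 2^3 · 11.
Divisors of 88: 1, 2, 4, 8, 11, 22, 44, 88.
Test each divisor d:
2^1 ≡ 2 (mod 89)
2^2 ≡ 4 (mod 89)
2^4 ≡ 16 (mod 89)
2^8 ≡ 78 (mod 89)
2^11 ≡ 1 (mod 89) ✓
So ord_89(2) = 11.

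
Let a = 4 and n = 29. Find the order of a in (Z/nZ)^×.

The order of 4 must divide φ(29) = 29 − 1 = 28 = 2^2 · 7.
Divisors of 28: 1, 2, 4, 7, 14, 28.
Compute 4^d (mod 29) for the divisors d until we hit 1:
4^1 ≡ 4 (mod 29)
4^2 ≡ 16 (mod 29)
4^4 ≡ 24 (mod 29)
4^7 ≡ 28 (mod 29)
4^14 ≡ 1 (mod 29) ✓
So ord_29(4) = 14.

14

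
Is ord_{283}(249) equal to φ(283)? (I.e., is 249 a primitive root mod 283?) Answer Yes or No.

φ(283) = 283 − 1 = 282 = 2 · 3 · 47.
Test 249^(282/q) mod 283 for each prime factor q of 282:
249^141 ≡ 282 (mod 283)  [q = 2: ≢ 1 ✓]
249^94 ≡ 44 (mod 283)  [q = 3: ≢ 1 ✓]
249^6 ≡ 240 (mod 283)  [q = 47: ≢ 1 ✓]
Every test exponent gives a nontrivial residue, hence 249 generates the full group.

Yes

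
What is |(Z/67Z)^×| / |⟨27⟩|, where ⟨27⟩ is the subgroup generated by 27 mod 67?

3

ord(27) | φ(67) = 67 − 1 = 66 = 2 · 3 · 11.
Divisors of 66: 1, 2, 3, 6, 11, 22, 33, 66.
Check 27^d mod 67 for each divisor in increasing order:
27^1 ≡ 27
27^2 ≡ 59
27^3 ≡ 52
27^6 ≡ 24
27^11 ≡ 66
27^22 ≡ 1
So ord_67(27) = 22, hence |⟨27⟩| = 22.
The index is φ(67) / ord(27) = 66 / 22 = 3.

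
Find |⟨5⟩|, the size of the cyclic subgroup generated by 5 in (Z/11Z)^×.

5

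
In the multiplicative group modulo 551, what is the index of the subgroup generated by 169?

8

ord(169) | φ(551) = φ(19·29) = (19−1)·(29−1) = 18·28 = 504 = 2^3 · 3^2 · 7.
Divisors of 504: 1, 2, 3, 4, 6, 7, 8, 9, 12, 14, 18, 21, 24, 28, 36, 42, 56, 63, 72, 84, 126, 168, 252, 504.
Evaluate successive powers at the divisors of 504:
169^1 ≡ 169
169^2 ≡ 460
169^3 ≡ 49
169^4 ≡ 16
169^6 ≡ 197
169^7 ≡ 233
169^8 ≡ 256
169^9 ≡ 286
169^12 ≡ 239
169^14 ≡ 291
169^18 ≡ 248
169^21 ≡ 30
169^24 ≡ 368
169^28 ≡ 378
169^36 ≡ 343
169^42 ≡ 349
169^56 ≡ 175
169^63 ≡ 1
Thus |⟨169⟩| = ord(169) = 63.
Index = |(Z/551Z)^×| / |⟨169⟩| = 504 / 63 = 8.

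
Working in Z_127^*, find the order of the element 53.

126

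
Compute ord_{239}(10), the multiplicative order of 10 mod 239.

7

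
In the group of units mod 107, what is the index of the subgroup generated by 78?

Since 78 ∈ (Z/107Z)^×, its order divides φ(107) = 107 − 1 = 106 = 2 · 53.
Divisors of 106: 1, 2, 53, 106.
Test each divisor d:
78^1 ≡ 78
78^2 ≡ 92
78^53 ≡ 106
78^106 ≡ 1
Thus |⟨78⟩| = ord(78) = 106.
Index = |(Z/107Z)^×| / |⟨78⟩| = 106 / 106 = 1.

1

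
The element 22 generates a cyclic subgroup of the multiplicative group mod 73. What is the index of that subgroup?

By Lagrange's theorem, ord_73(22) divides φ(73) = 73 − 1 = 72 = 2^3 · 3^2.
Divisors of 72: 1, 2, 3, 4, 6, 8, 9, 12, 18, 24, 36, 72.
Test each divisor d:
22^1 ≡ 22 (mod 73)
22^2 ≡ 46 (mod 73)
22^3 ≡ 63 (mod 73)
22^4 ≡ 72 (mod 73)
22^6 ≡ 27 (mod 73)
22^8 ≡ 1 (mod 73) ✓
The order of 22 is 8, so the subgroup it generates has 8 elements.
Index = |(Z/73Z)^×| / |⟨22⟩| = 72 / 8 = 9.

9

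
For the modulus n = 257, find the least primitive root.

3

φ(257) = 257 − 1 = 256 = 2^8.
Test candidates g = 2, 3, … against the prime factors q ∈ {2} of φ(257): g is a generator iff g^(256/q) ≢ 1 for every such q.
g = 2: 2^128 ≡ 1 — hits 1, so not a primitive root.
g = 3: 3^128 ≡ 256 — none is 1, so 3 is a primitive root.
So 3 is the smallest generator of (Z/257Z)^×.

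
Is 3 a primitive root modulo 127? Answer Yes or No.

Yes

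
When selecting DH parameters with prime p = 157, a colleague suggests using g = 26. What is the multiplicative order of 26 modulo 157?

156

Since 26 ∈ (Z/157Z)^×, its order divides φ(157) = 157 − 1 = 156 = 2^2 · 3 · 13.
Divisors of 156: 1, 2, 3, 4, 6, 12, 13, 26, 39, 52, 78, 156.
Check 26^d mod 157 for each divisor in increasing order:
26^1 ≡ 26
26^2 ≡ 48
26^3 ≡ 149
26^4 ≡ 106
26^6 ≡ 64
26^12 ≡ 14
26^13 ≡ 50
26^26 ≡ 145
26^39 ≡ 28
26^52 ≡ 144
26^78 ≡ 156
26^156 ≡ 1
The smallest such exponent is 156, so the order of 26 is 156.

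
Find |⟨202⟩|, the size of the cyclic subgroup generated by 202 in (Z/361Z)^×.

114

ord(202) | φ(361) = φ(19^2) = 19·(19−1) = 342 = 2 · 3^2 · 19.
Divisors of 342: 1, 2, 3, 6, 9, 18, 19, 38, 57, 114, 171, 342.
Compute 202^d (mod 361) for the divisors d until we hit 1:
202^1 ≡ 202 (mod 361)
202^2 ≡ 11 (mod 361)
202^3 ≡ 56 (mod 361)
202^6 ≡ 248 (mod 361)
202^9 ≡ 170 (mod 361)
202^18 ≡ 20 (mod 361)
202^19 ≡ 69 (mod 361)
202^38 ≡ 68 (mod 361)
202^57 ≡ 360 (mod 361)
202^114 ≡ 1 (mod 361) ✓
Therefore the multiplicative order of 202 modulo 361 is 114.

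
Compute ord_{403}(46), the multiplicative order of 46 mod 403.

60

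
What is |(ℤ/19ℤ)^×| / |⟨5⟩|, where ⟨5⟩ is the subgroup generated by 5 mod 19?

Since 5 ∈ (Z/19Z)^×, its order divides φ(19) = 19 − 1 = 18 = 2 · 3^2.
Divisors of 18: 1, 2, 3, 6, 9, 18.
Test each divisor d:
5^1 ≡ 5
5^2 ≡ 6
5^3 ≡ 11
5^6 ≡ 7
5^9 ≡ 1
Thus |⟨5⟩| = ord(5) = 9.
The index is φ(19) / ord(5) = 18 / 9 = 2.

2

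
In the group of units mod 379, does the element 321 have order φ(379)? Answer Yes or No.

Yes

φ(379) = 379 − 1 = 378 = 2 · 3^3 · 7.
It suffices to check that the order of 321 is not a proper divisor of 378: compute 321^(378/q) for q ∈ {2, 3, 7}.
321^189 ≡ 378 (mod 379)  [q = 2: ≢ 1 ✓]
321^126 ≡ 327 (mod 379)  [q = 3: ≢ 1 ✓]
321^54 ≡ 195 (mod 379)  [q = 7: ≢ 1 ✓]
Every test exponent gives a nontrivial residue, hence 321 generates the full group.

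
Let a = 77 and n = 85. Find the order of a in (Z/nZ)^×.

8

The order of 77 must divide φ(85) = φ(5·17) = (5−1)·(17−1) = 4·16 = 64 = 2^6.
Divisors of 64: 1, 2, 4, 8, 16, 32, 64.
Test each divisor d:
77^1 ≡ 77 (mod 85)
77^2 ≡ 64 (mod 85)
77^4 ≡ 16 (mod 85)
77^8 ≡ 1 (mod 85) ✓
Hence ord(77) = 8.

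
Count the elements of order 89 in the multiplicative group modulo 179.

88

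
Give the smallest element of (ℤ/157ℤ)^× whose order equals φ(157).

φ(157) = 157 − 1 = 156 = 2^2 · 3 · 13.
Test candidates g = 2, 3, … against the prime factors q ∈ {2, 3, 13} of φ(157): g is a generator iff g^(156/q) ≢ 1 for every such q.
g = 2: 2^78 ≡ 156; 2^52 ≡ 1 — hits 1, so not a primitive root.
g = 3: 3^78 ≡ 1 — hits 1, so not a primitive root.
g = 4: 4^78 ≡ 1 — hits 1, so not a primitive root.
g = 5: 5^78 ≡ 156; 5^52 ≡ 12; 5^12 ≡ 130 — none is 1, so 5 is a primitive root.
So 5 is the smallest generator of (Z/157Z)^×.

5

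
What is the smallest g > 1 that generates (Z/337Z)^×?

φ(337) = 337 − 1 = 336 = 2^4 · 3 · 7.
g is a primitive root iff g^(336/q) ≢ 1 (mod 337) for each prime q ∈ {2, 3, 7}.
g = 2: 2^168 ≡ 1 — hits 1, so not a primitive root.
g = 3: 3^168 ≡ 1 — hits 1, so not a primitive root.
g = 4: 4^168 ≡ 1 — hits 1, so not a primitive root.
g = 5: 5^168 ≡ 336; 5^112 ≡ 1 — hits 1, so not a primitive root.
g = 6: 6^168 ≡ 1 — hits 1, so not a primitive root.
g = 7: 7^168 ≡ 1 — hits 1, so not a primitive root.
g = 8: 8^168 ≡ 1 — hits 1, so not a primitive root.
g = 9: 9^168 ≡ 1 — hits 1, so not a primitive root.
g = 10: 10^168 ≡ 336; 10^112 ≡ 128; 10^48 ≡ 175 — none is 1, so 10 is a primitive root.
Hence the least primitive root of 337 is 10.

10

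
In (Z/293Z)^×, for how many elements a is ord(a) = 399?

0

φ(293) = 293 − 1 = 292 = 2^2 · 73.
(Z/293Z)^× is cyclic (|G| = 292); a cyclic group of order m has exactly φ(d) elements of each order d | m, and none otherwise.
Since 399 ∤ 292, the count is 0.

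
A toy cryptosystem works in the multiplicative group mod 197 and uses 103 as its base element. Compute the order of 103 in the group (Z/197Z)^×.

ord(103) | φ(197) = 197 − 1 = 196 = 2^2 · 7^2.
Divisors of 196: 1, 2, 4, 7, 14, 28, 49, 98, 196.
Compute 103^d (mod 197) for the divisors d until we hit 1:
103^1 ≡ 103 (mod 197)
103^2 ≡ 168 (mod 197)
103^4 ≡ 53 (mod 197)
103^7 ≡ 77 (mod 197)
103^14 ≡ 19 (mod 197)
103^28 ≡ 164 (mod 197)
103^49 ≡ 183 (mod 197)
103^98 ≡ 196 (mod 197)
103^196 ≡ 1 (mod 197) ✓
So ord_197(103) = 196.

196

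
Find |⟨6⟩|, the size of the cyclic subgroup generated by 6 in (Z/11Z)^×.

10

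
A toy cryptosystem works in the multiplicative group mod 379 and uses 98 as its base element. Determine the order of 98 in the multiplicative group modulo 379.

ord(98) | φ(379) = 379 − 1 = 378 = 2 · 3^3 · 7.
Divisors of 378: 1, 2, 3, 6, 7, 9, 14, 18, 21, 27, 42, 54, 63, 126, 189, 378.
Test each divisor d:
98^1 ≡ 98 (mod 379)
98^2 ≡ 129 (mod 379)
98^3 ≡ 135 (mod 379)
98^6 ≡ 33 (mod 379)
98^7 ≡ 202 (mod 379)
98^9 ≡ 286 (mod 379)
98^14 ≡ 251 (mod 379)
98^18 ≡ 311 (mod 379)
98^21 ≡ 295 (mod 379)
98^27 ≡ 260 (mod 379)
98^42 ≡ 234 (mod 379)
98^54 ≡ 138 (mod 379)
98^63 ≡ 52 (mod 379)
98^126 ≡ 51 (mod 379)
98^189 ≡ 378 (mod 379)
98^378 ≡ 1 (mod 379) ✓
Therefore the multiplicative order of 98 modulo 379 is 378.

378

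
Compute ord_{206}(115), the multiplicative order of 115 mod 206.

102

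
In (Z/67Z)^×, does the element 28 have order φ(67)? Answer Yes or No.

Yes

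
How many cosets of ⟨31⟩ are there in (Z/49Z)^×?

7

ord(31) | φ(49) = φ(7^2) = 7·(7−1) = 42 = 2 · 3 · 7.
Divisors of 42: 1, 2, 3, 6, 7, 14, 21, 42.
Compute 31^d (mod 49) for the divisors d until we hit 1:
31^1 ≡ 31
31^2 ≡ 30
31^3 ≡ 48
31^6 ≡ 1
So ord_49(31) = 6, hence |⟨31⟩| = 6.
[(Z/49Z)^× : ⟨31⟩] = 42/6 = 7.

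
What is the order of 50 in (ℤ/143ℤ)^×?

60

The order of 50 must divide φ(143) = φ(11·13) = (11−1)·(13−1) = 10·12 = 120 = 2^3 · 3 · 5.
Divisors of 120: 1, 2, 3, 4, 5, 6, 8, 10, 12, 15, 20, 24, 30, 40, 60, 120.
Evaluate successive powers at the divisors of 120:
50^1 ≡ 50 (mod 143)
50^2 ≡ 69 (mod 143)
50^3 ≡ 18 (mod 143)
50^4 ≡ 42 (mod 143)
50^5 ≡ 98 (mod 143)
50^6 ≡ 38 (mod 143)
50^8 ≡ 48 (mod 143)
50^10 ≡ 23 (mod 143)
50^12 ≡ 14 (mod 143)
50^15 ≡ 109 (mod 143)
50^20 ≡ 100 (mod 143)
50^24 ≡ 53 (mod 143)
50^30 ≡ 12 (mod 143)
50^40 ≡ 133 (mod 143)
50^60 ≡ 1 (mod 143) ✓
Hence ord(50) = 60.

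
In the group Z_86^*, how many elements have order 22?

0

φ(86) = φ(2)·φ(43) = 1·42 = 42 = 2 · 3 · 7.
In a cyclic group of order 42, there are φ(d) elements of order d for each divisor d of 42, and zero for non-divisors.
Since 22 ∤ 42, the count is 0.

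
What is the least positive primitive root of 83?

φ(83) = 83 − 1 = 82 = 2 · 41.
Test candidates g = 2, 3, … against the prime factors q ∈ {2, 41} of φ(83): g is a generator iff g^(82/q) ≢ 1 for every such q.
g = 2: 2^41 ≡ 82; 2^2 ≡ 4 — none is 1, so 2 is a primitive root.
Hence the least primitive root of 83 is 2.

2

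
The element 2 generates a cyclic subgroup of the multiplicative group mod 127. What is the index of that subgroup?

18

The order of 2 must divide φ(127) = 127 − 1 = 126 = 2 · 3^2 · 7.
Divisors of 126: 1, 2, 3, 6, 7, 9, 14, 18, 21, 42, 63, 126.
Check 2^d mod 127 for each divisor in increasing order:
2^1 ≡ 2
2^2 ≡ 4
2^3 ≡ 8
2^6 ≡ 64
2^7 ≡ 1
The order of 2 is 7, so the subgroup it generates has 7 elements.
The index is φ(127) / ord(2) = 126 / 7 = 18.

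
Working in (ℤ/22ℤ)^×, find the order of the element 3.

5

By Lagrange's theorem, ord_22(3) divides φ(22) = φ(2)·φ(11) = 1·10 = 10 = 2 · 5.
Divisors of 10: 1, 2, 5, 10.
Check 3^d mod 22 for each divisor in increasing order:
3^1 ≡ 3 (mod 22)
3^2 ≡ 9 (mod 22)
3^5 ≡ 1 (mod 22) ✓
Hence ord(3) = 5.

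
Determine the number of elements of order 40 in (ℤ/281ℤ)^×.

16

φ(281) = 281 − 1 = 280 = 2^3 · 5 · 7.
Since (Z/281Z)^× is cyclic of order 280, the number of elements of order d is φ(d) when d | 280 and 0 otherwise.
40 = 2^3 · 5 divides 280, and φ(40) = 16.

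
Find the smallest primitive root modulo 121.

φ(121) = φ(11^2) = 11·(11−1) = 110 = 2 · 5 · 11.
g is a primitive root iff g^(110/q) ≢ 1 (mod 121) for each prime q ∈ {2, 5, 11}.
g = 2: 2^55 ≡ 120; 2^22 ≡ 81; 2^10 ≡ 56 — none is 1, so 2 is a primitive root.
The smallest primitive root modulo 121 is 2.

2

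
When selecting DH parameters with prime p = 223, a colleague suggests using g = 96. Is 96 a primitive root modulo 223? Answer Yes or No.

φ(223) = 223 − 1 = 222 = 2 · 3 · 37.
96 is a primitive root mod 223 iff 96^(φ(223)/q) ≢ 1 for every prime q | φ(223), i.e. q ∈ {2, 3, 37}.
96^111 ≡ 222 (mod 223)  [q = 2: ≢ 1 ✓]
96^74 ≡ 183 (mod 223)  [q = 3: ≢ 1 ✓]
96^6 ≡ 105 (mod 223)  [q = 37: ≢ 1 ✓]
None equal 1, so ord_223(96) = 222: 96 is a primitive root.

Yes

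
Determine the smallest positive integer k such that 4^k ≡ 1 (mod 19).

9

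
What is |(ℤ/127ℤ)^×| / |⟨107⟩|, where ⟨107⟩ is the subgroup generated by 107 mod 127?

42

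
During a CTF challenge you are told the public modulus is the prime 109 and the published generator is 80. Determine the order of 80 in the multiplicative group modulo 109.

By Lagrange's theorem, ord_109(80) divides φ(109) = 109 − 1 = 108 = 2^2 · 3^3.
Divisors of 108: 1, 2, 3, 4, 6, 9, 12, 18, 27, 36, 54, 108.
Evaluate successive powers at the divisors of 108:
80^1 ≡ 80 (mod 109)
80^2 ≡ 78 (mod 109)
80^3 ≡ 27 (mod 109)
80^4 ≡ 89 (mod 109)
80^6 ≡ 75 (mod 109)
80^9 ≡ 63 (mod 109)
80^12 ≡ 66 (mod 109)
80^18 ≡ 45 (mod 109)
80^27 ≡ 1 (mod 109) ✓
So ord_109(80) = 27.

27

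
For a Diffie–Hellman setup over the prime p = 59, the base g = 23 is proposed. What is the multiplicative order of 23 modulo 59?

58

ord(23) | φ(59) = 59 − 1 = 58 = 2 · 29.
Divisors of 58: 1, 2, 29, 58.
Test each divisor d:
23^1 ≡ 23
23^2 ≡ 57
23^29 ≡ 58
23^58 ≡ 1
Therefore the multiplicative order of 23 modulo 59 is 58.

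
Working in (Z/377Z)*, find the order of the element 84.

84

Since 84 ∈ (Z/377Z)^×, its order divides φ(377) = φ(13·29) = (13−1)·(29−1) = 12·28 = 336 = 2^4 · 3 · 7.
Divisors of 336: 1, 2, 3, 4, 6, 7, 8, 12, 14, 16, 21, 24, 28, 42, 48, 56, 84, 112, 168, 336.
Compute 84^d (mod 377) for the divisors d until we hit 1:
84^1 ≡ 84 (mod 377)
84^2 ≡ 270 (mod 377)
84^3 ≡ 60 (mod 377)
84^4 ≡ 139 (mod 377)
84^6 ≡ 207 (mod 377)
84^7 ≡ 46 (mod 377)
84^8 ≡ 94 (mod 377)
84^12 ≡ 248 (mod 377)
84^14 ≡ 231 (mod 377)
84^16 ≡ 165 (mod 377)
84^21 ≡ 70 (mod 377)
84^24 ≡ 53 (mod 377)
84^28 ≡ 204 (mod 377)
84^42 ≡ 376 (mod 377)
84^48 ≡ 170 (mod 377)
84^56 ≡ 146 (mod 377)
84^84 ≡ 1 (mod 377) ✓
So ord_377(84) = 84.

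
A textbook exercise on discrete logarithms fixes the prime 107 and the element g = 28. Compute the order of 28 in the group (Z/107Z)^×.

The order of 28 must divide φ(107) = 107 − 1 = 106 = 2 · 53.
Divisors of 106: 1, 2, 53, 106.
Check 28^d mod 107 for each divisor in increasing order:
28^1 ≡ 28
28^2 ≡ 35
28^53 ≡ 106
28^106 ≡ 1
The smallest such exponent is 106, so the order of 28 is 106.

106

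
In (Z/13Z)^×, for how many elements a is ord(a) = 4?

2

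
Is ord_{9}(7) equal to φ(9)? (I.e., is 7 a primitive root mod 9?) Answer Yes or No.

No

φ(9) = φ(3^2) = 3·(3−1) = 6 = 2 · 3.
An element g generates (Z/9Z)^× iff g^(6/q) ≢ 1 (mod 9) for each prime q ∈ {2, 3}.
7^3 ≡ 1 (mod 9)  [q = 2: ≡ 1 ✗]
7^2 ≡ 4 (mod 9)  [q = 3: ≢ 1 ✓]
The check at q = 2 fails, so 7 generates a proper subgroup.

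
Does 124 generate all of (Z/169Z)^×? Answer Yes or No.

φ(169) = φ(13^2) = 13·(13−1) = 156 = 2^2 · 3 · 13.
An element g generates (Z/169Z)^× iff g^(156/q) ≢ 1 (mod 169) for each prime q ∈ {2, 3, 13}.
124^78 ≡ 168 (mod 169)  [q = 2: ≢ 1 ✓]
124^52 ≡ 22 (mod 169)  [q = 3: ≢ 1 ✓]
124^12 ≡ 53 (mod 169)  [q = 13: ≢ 1 ✓]
None equal 1, so ord_169(124) = 156: 124 is a primitive root.

Yes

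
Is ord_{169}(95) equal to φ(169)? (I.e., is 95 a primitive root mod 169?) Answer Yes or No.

No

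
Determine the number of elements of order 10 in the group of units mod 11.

4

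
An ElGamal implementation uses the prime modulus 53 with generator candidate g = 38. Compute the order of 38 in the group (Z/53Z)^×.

26

Since 38 ∈ (Z/53Z)^×, its order divides φ(53) = 53 − 1 = 52 = 2^2 · 13.
Divisors of 52: 1, 2, 4, 13, 26, 52.
Test each divisor d:
38^1 ≡ 38 (mod 53)
38^2 ≡ 13 (mod 53)
38^4 ≡ 10 (mod 53)
38^13 ≡ 52 (mod 53)
38^26 ≡ 1 (mod 53) ✓
So ord_53(38) = 26.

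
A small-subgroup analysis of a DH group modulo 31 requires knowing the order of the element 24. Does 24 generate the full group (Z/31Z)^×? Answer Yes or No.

Yes

φ(31) = 31 − 1 = 30 = 2 · 3 · 5.
It suffices to check that the order of 24 is not a proper divisor of 30: compute 24^(30/q) for q ∈ {2, 3, 5}.
24^15 ≡ 30 (mod 31)  [q = 2: ≢ 1 ✓]
24^10 ≡ 25 (mod 31)  [q = 3: ≢ 1 ✓]
24^6 ≡ 4 (mod 31)  [q = 5: ≢ 1 ✓]
All checks pass, so 24 has order 30 and is a primitive root modulo 31.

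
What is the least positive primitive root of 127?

3

φ(127) = 127 − 1 = 126 = 2 · 3^2 · 7.
g is a primitive root iff g^(126/q) ≢ 1 (mod 127) for each prime q ∈ {2, 3, 7}.
g = 2: 2^63 ≡ 1 — hits 1, so not a primitive root.
g = 3: 3^63 ≡ 126; 3^42 ≡ 107; 3^18 ≡ 4 — none is 1, so 3 is a primitive root.
So 3 is the smallest generator of (Z/127Z)^×.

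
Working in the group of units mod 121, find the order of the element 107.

The order of 107 must divide φ(121) = φ(11^2) = 11·(11−1) = 110 = 2 · 5 · 11.
Divisors of 110: 1, 2, 5, 10, 11, 22, 55, 110.
Compute 107^d (mod 121) for the divisors d until we hit 1:
107^1 ≡ 107
107^2 ≡ 75
107^5 ≡ 21
107^10 ≡ 78
107^11 ≡ 118
107^22 ≡ 9
107^55 ≡ 120
107^110 ≡ 1
Hence ord(107) = 110.

110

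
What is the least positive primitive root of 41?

6

φ(41) = 41 − 1 = 40 = 2^3 · 5.
Test candidates g = 2, 3, … against the prime factors q ∈ {2, 5} of φ(41): g is a generator iff g^(40/q) ≢ 1 for every such q.
g = 2: 2^20 ≡ 1 — hits 1, so not a primitive root.
g = 3: 3^20 ≡ 40; 3^8 ≡ 1 — hits 1, so not a primitive root.
g = 4: 4^20 ≡ 1 — hits 1, so not a primitive root.
g = 5: 5^20 ≡ 1 — hits 1, so not a primitive root.
g = 6: 6^20 ≡ 40; 6^8 ≡ 10 — none is 1, so 6 is a primitive root.
Hence the least primitive root of 41 is 6.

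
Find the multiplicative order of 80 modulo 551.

126

The order of 80 must divide φ(551) = φ(19·29) = (19−1)·(29−1) = 18·28 = 504 = 2^3 · 3^2 · 7.
Divisors of 504: 1, 2, 3, 4, 6, 7, 8, 9, 12, 14, 18, 21, 24, 28, 36, 42, 56, 63, 72, 84, 126, 168, 252, 504.
Compute 80^d (mod 551) for the divisors d until we hit 1:
80^1 ≡ 80
80^2 ≡ 339
80^3 ≡ 121
80^4 ≡ 313
80^6 ≡ 315
80^7 ≡ 405
80^8 ≡ 442
80^9 ≡ 96
80^12 ≡ 45
80^14 ≡ 378
80^18 ≡ 400
80^21 ≡ 463
80^24 ≡ 372
80^28 ≡ 175
80^36 ≡ 210
80^42 ≡ 30
80^56 ≡ 320
80^63 ≡ 115
80^72 ≡ 20
80^84 ≡ 349
80^126 ≡ 1
Therefore the multiplicative order of 80 modulo 551 is 126.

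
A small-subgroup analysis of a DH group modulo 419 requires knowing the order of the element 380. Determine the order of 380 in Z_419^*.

418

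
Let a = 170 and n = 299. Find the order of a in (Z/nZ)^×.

The order of 170 must divide φ(299) = φ(13·23) = (13−1)·(23−1) = 12·22 = 264 = 2^3 · 3 · 11.
Divisors of 264: 1, 2, 3, 4, 6, 8, 11, 12, 22, 24, 33, 44, 66, 88, 132, 264.
Compute 170^d (mod 299) for the divisors d until we hit 1:
170^1 ≡ 170 (mod 299)
170^2 ≡ 196 (mod 299)
170^3 ≡ 131 (mod 299)
170^4 ≡ 144 (mod 299)
170^6 ≡ 118 (mod 299)
170^8 ≡ 105 (mod 299)
170^11 ≡ 1 (mod 299) ✓
Hence ord(170) = 11.

11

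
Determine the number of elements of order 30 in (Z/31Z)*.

8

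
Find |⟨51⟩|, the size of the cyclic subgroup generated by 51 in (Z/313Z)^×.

By Lagrange's theorem, ord_313(51) divides φ(313) = 313 − 1 = 312 = 2^3 · 3 · 13.
Divisors of 312: 1, 2, 3, 4, 6, 8, 12, 13, 24, 26, 39, 52, 78, 104, 156, 312.
Test each divisor d:
51^1 ≡ 51
51^2 ≡ 97
51^3 ≡ 252
51^4 ≡ 19
51^6 ≡ 278
51^8 ≡ 48
51^12 ≡ 286
51^13 ≡ 188
51^24 ≡ 103
51^26 ≡ 288
51^39 ≡ 308
51^52 ≡ 312
51^78 ≡ 25
51^104 ≡ 1
Therefore the multiplicative order of 51 modulo 313 is 104.

104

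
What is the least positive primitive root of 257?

φ(257) = 257 − 1 = 256 = 2^8.
g is a primitive root iff g^(256/q) ≢ 1 (mod 257) for each prime q ∈ {2}.
g = 2: 2^128 ≡ 1 — hits 1, so not a primitive root.
g = 3: 3^128 ≡ 256 — none is 1, so 3 is a primitive root.
The smallest primitive root modulo 257 is 3.

3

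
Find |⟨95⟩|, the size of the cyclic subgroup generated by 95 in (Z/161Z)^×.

33

The order of 95 must divide φ(161) = φ(7·23) = (7−1)·(23−1) = 6·22 = 132 = 2^2 · 3 · 11.
Divisors of 132: 1, 2, 3, 4, 6, 11, 12, 22, 33, 44, 66, 132.
Evaluate successive powers at the divisors of 132:
95^1 ≡ 95 (mod 161)
95^2 ≡ 9 (mod 161)
95^3 ≡ 50 (mod 161)
95^4 ≡ 81 (mod 161)
95^6 ≡ 85 (mod 161)
95^11 ≡ 93 (mod 161)
95^12 ≡ 141 (mod 161)
95^22 ≡ 116 (mod 161)
95^33 ≡ 1 (mod 161) ✓
So ord_161(95) = 33.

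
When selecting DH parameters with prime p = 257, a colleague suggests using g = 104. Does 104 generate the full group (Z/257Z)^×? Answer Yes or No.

φ(257) = 257 − 1 = 256 = 2^8.
Test 104^(256/q) mod 257 for each prime factor q of 256:
104^128 ≡ 1 (mod 257)  [q = 2: ≡ 1 ✗]
The check at q = 2 fails, so 104 generates a proper subgroup.

No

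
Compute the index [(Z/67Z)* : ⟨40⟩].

6

By Lagrange's theorem, ord_67(40) divides φ(67) = 67 − 1 = 66 = 2 · 3 · 11.
Divisors of 66: 1, 2, 3, 6, 11, 22, 33, 66.
Check 40^d mod 67 for each divisor in increasing order:
40^1 ≡ 40 (mod 67)
40^2 ≡ 59 (mod 67)
40^3 ≡ 15 (mod 67)
40^6 ≡ 24 (mod 67)
40^11 ≡ 1 (mod 67) ✓
Thus |⟨40⟩| = ord(40) = 11.
[(Z/67Z)^× : ⟨40⟩] = 66/11 = 6.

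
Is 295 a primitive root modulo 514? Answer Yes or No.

Yes

φ(514) = φ(2)·φ(257) = 1·256 = 256 = 2^8.
Test 295^(256/q) mod 514 for each prime factor q of 256:
295^128 ≡ 513 (mod 514)  [q = 2: ≢ 1 ✓]
Every test exponent gives a nontrivial residue, hence 295 generates the full group.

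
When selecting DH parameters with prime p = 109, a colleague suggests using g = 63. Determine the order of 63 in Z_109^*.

The order of 63 must divide φ(109) = 109 − 1 = 108 = 2^2 · 3^3.
Divisors of 108: 1, 2, 3, 4, 6, 9, 12, 18, 27, 36, 54, 108.
Compute 63^d (mod 109) for the divisors d until we hit 1:
63^1 ≡ 63
63^2 ≡ 45
63^3 ≡ 1
So ord_109(63) = 3.

3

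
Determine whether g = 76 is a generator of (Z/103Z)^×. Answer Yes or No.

φ(103) = 103 − 1 = 102 = 2 · 3 · 17.
Test 76^(102/q) mod 103 for each prime factor q of 102:
76^51 ≡ 1 (mod 103)  [q = 2: ≡ 1 ✗]
76^34 ≡ 1 (mod 103)  [q = 3: ≡ 1 ✗]
76^6 ≡ 100 (mod 103)  [q = 17: ≢ 1 ✓]
76^51 ≡ 1 shows ord(76) | 51, strictly less than φ(103); not a primitive root.

No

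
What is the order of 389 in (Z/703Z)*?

36

The order of 389 must divide φ(703) = φ(19·37) = (19−1)·(37−1) = 18·36 = 648 = 2^3 · 3^4.
Divisors of 648: 1, 2, 3, 4, 6, 8, 9, 12, 18, 24, 27, 36, 54, 72, 81, 108, 162, 216, 324, 648.
Compute 389^d (mod 703) for the divisors d until we hit 1:
389^1 ≡ 389 (mod 703)
389^2 ≡ 176 (mod 703)
389^3 ≡ 273 (mod 703)
389^4 ≡ 44 (mod 703)
389^6 ≡ 11 (mod 703)
389^8 ≡ 530 (mod 703)
389^9 ≡ 191 (mod 703)
389^12 ≡ 121 (mod 703)
389^18 ≡ 628 (mod 703)
389^24 ≡ 581 (mod 703)
389^27 ≡ 438 (mod 703)
389^36 ≡ 1 (mod 703) ✓
The smallest such exponent is 36, so the order of 389 is 36.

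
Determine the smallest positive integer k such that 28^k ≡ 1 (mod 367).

183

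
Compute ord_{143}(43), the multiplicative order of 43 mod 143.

6

Since 43 ∈ (Z/143Z)^×, its order divides φ(143) = φ(11·13) = (11−1)·(13−1) = 10·12 = 120 = 2^3 · 3 · 5.
Divisors of 120: 1, 2, 3, 4, 5, 6, 8, 10, 12, 15, 20, 24, 30, 40, 60, 120.
Test each divisor d:
43^1 ≡ 43 (mod 143)
43^2 ≡ 133 (mod 143)
43^3 ≡ 142 (mod 143)
43^4 ≡ 100 (mod 143)
43^5 ≡ 10 (mod 143)
43^6 ≡ 1 (mod 143) ✓
The smallest such exponent is 6, so the order of 43 is 6.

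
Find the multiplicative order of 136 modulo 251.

ord(136) | φ(251) = 251 − 1 = 250 = 2 · 5^3.
Divisors of 250: 1, 2, 5, 10, 25, 50, 125, 250.
Evaluate successive powers at the divisors of 250:
136^1 ≡ 136 (mod 251)
136^2 ≡ 173 (mod 251)
136^5 ≡ 128 (mod 251)
136^10 ≡ 69 (mod 251)
136^25 ≡ 231 (mod 251)
136^50 ≡ 149 (mod 251)
136^125 ≡ 250 (mod 251)
136^250 ≡ 1 (mod 251) ✓
So ord_251(136) = 250.

250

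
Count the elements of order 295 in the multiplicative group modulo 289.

φ(289) = φ(17^2) = 17·(17−1) = 272 = 2^4 · 17.
(Z/289Z)^× is cyclic (|G| = 272); a cyclic group of order m has exactly φ(d) elements of each order d | m, and none otherwise.
Since 295 ∤ 272, the count is 0.

0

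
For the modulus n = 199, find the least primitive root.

φ(199) = 199 − 1 = 198 = 2 · 3^2 · 11.
Test candidates g = 2, 3, … against the prime factors q ∈ {2, 3, 11} of φ(199): g is a generator iff g^(198/q) ≢ 1 for every such q.
g = 2: 2^99 ≡ 1 — hits 1, so not a primitive root.
g = 3: 3^99 ≡ 198; 3^66 ≡ 106; 3^18 ≡ 125 — none is 1, so 3 is a primitive root.
Hence the least primitive root of 199 is 3.

3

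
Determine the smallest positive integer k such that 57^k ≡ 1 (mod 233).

232

By Lagrange's theorem, ord_233(57) divides φ(233) = 233 − 1 = 232 = 2^3 · 29.
Divisors of 232: 1, 2, 4, 8, 29, 58, 116, 232.
Test each divisor d:
57^1 ≡ 57 (mod 233)
57^2 ≡ 220 (mod 233)
57^4 ≡ 169 (mod 233)
57^8 ≡ 135 (mod 233)
57^29 ≡ 221 (mod 233)
57^58 ≡ 144 (mod 233)
57^116 ≡ 232 (mod 233)
57^232 ≡ 1 (mod 233) ✓
So ord_233(57) = 232.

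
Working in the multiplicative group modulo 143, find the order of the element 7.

The order of 7 must divide φ(143) = φ(11·13) = (11−1)·(13−1) = 10·12 = 120 = 2^3 · 3 · 5.
Divisors of 120: 1, 2, 3, 4, 5, 6, 8, 10, 12, 15, 20, 24, 30, 40, 60, 120.
Compute 7^d (mod 143) for the divisors d until we hit 1:
7^1 ≡ 7
7^2 ≡ 49
7^3 ≡ 57
7^4 ≡ 113
7^5 ≡ 76
7^6 ≡ 103
7^8 ≡ 42
7^10 ≡ 56
7^12 ≡ 27
7^15 ≡ 109
7^20 ≡ 133
7^24 ≡ 14
7^30 ≡ 12
7^40 ≡ 100
7^60 ≡ 1
Hence ord(7) = 60.

60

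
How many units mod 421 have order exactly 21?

12

φ(421) = 421 − 1 = 420 = 2^2 · 3 · 5 · 7.
Since (Z/421Z)^× is cyclic of order 420, the number of elements of order d is φ(d) when d | 420 and 0 otherwise.
21 = 3 · 7 divides 420, and φ(21) = 12.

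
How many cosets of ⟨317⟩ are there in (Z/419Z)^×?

19

By Lagrange's theorem, ord_419(317) divides φ(419) = 419 − 1 = 418 = 2 · 11 · 19.
Divisors of 418: 1, 2, 11, 19, 22, 38, 209, 418.
Compute 317^d (mod 419) for the divisors d until we hit 1:
317^1 ≡ 317 (mod 419)
317^2 ≡ 348 (mod 419)
317^11 ≡ 418 (mod 419)
317^19 ≡ 250 (mod 419)
317^22 ≡ 1 (mod 419) ✓
The order of 317 is 22, so the subgroup it generates has 22 elements.
Index = |(Z/419Z)^×| / |⟨317⟩| = 418 / 22 = 19.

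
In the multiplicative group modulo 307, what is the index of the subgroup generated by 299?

By Lagrange's theorem, ord_307(299) divides φ(307) = 307 − 1 = 306 = 2 · 3^2 · 17.
Divisors of 306: 1, 2, 3, 6, 9, 17, 18, 34, 51, 102, 153, 306.
Evaluate successive powers at the divisors of 306:
299^1 ≡ 299
299^2 ≡ 64
299^3 ≡ 102
299^6 ≡ 273
299^9 ≡ 216
299^17 ≡ 1
So ord_307(299) = 17, hence |⟨299⟩| = 17.
[(Z/307Z)^× : ⟨299⟩] = 306/17 = 18.

18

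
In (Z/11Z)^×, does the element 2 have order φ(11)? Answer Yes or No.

Yes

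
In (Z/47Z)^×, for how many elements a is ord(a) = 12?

0

φ(47) = 47 − 1 = 46 = 2 · 23.
Since (Z/47Z)^× is cyclic of order 46, the number of elements of order d is φ(d) when d | 46 and 0 otherwise.
Since 12 ∤ 46, the count is 0.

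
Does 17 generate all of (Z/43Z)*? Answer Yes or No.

φ(43) = 43 − 1 = 42 = 2 · 3 · 7.
An element g generates (Z/43Z)^× iff g^(42/q) ≢ 1 (mod 43) for each prime q ∈ {2, 3, 7}.
17^21 ≡ 1 (mod 43)  [q = 2: ≡ 1 ✗]
17^14 ≡ 6 (mod 43)  [q = 3: ≢ 1 ✓]
17^6 ≡ 35 (mod 43)  [q = 7: ≢ 1 ✓]
Since 17^21 ≡ 1, the order of 17 divides 21 < 42, so 17 is not a primitive root.

No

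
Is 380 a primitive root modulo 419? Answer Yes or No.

Yes

φ(419) = 419 − 1 = 418 = 2 · 11 · 19.
Test 380^(418/q) mod 419 for each prime factor q of 418:
380^209 ≡ 418 (mod 419)  [q = 2: ≢ 1 ✓]
380^38 ≡ 13 (mod 419)  [q = 11: ≢ 1 ✓]
380^22 ≡ 139 (mod 419)  [q = 19: ≢ 1 ✓]
None equal 1, so ord_419(380) = 418: 380 is a primitive root.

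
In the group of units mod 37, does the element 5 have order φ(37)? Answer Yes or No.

φ(37) = 37 − 1 = 36 = 2^2 · 3^2.
An element g generates (Z/37Z)^× iff g^(36/q) ≢ 1 (mod 37) for each prime q ∈ {2, 3}.
5^18 ≡ 36 (mod 37)  [q = 2: ≢ 1 ✓]
5^12 ≡ 10 (mod 37)  [q = 3: ≢ 1 ✓]
All checks pass, so 5 has order 36 and is a primitive root modulo 37.

Yes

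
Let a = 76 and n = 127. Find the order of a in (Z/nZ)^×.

ord(76) | φ(127) = 127 − 1 = 126 = 2 · 3^2 · 7.
Divisors of 126: 1, 2, 3, 6, 7, 9, 14, 18, 21, 42, 63, 126.
Check 76^d mod 127 for each divisor in increasing order:
76^1 ≡ 76
76^2 ≡ 61
76^3 ≡ 64
76^6 ≡ 32
76^7 ≡ 19
76^9 ≡ 16
76^14 ≡ 107
76^18 ≡ 2
76^21 ≡ 1
So ord_127(76) = 21.

21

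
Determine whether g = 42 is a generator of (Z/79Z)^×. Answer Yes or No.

No

φ(79) = 79 − 1 = 78 = 2 · 3 · 13.
It suffices to check that the order of 42 is not a proper divisor of 78: compute 42^(78/q) for q ∈ {2, 3, 13}.
42^39 ≡ 1 (mod 79)  [q = 2: ≡ 1 ✗]
42^26 ≡ 23 (mod 79)  [q = 3: ≢ 1 ✓]
42^6 ≡ 38 (mod 79)  [q = 13: ≢ 1 ✓]
42^39 ≡ 1 shows ord(42) | 39, strictly less than φ(79); not a primitive root.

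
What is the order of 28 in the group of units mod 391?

ord(28) | φ(391) = φ(17·23) = (17−1)·(23−1) = 16·22 = 352 = 2^5 · 11.
Divisors of 352: 1, 2, 4, 8, 11, 16, 22, 32, 44, 88, 176, 352.
Evaluate successive powers at the divisors of 352:
28^1 ≡ 28
28^2 ≡ 2
28^4 ≡ 4
28^8 ≡ 16
28^11 ≡ 114
28^16 ≡ 256
28^22 ≡ 93
28^32 ≡ 239
28^44 ≡ 47
28^88 ≡ 254
28^176 ≡ 1
The smallest such exponent is 176, so the order of 28 is 176.

176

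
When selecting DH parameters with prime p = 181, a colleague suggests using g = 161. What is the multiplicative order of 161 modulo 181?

Since 161 ∈ (Z/181Z)^×, its order divides φ(181) = 181 − 1 = 180 = 2^2 · 3^2 · 5.
Divisors of 180: 1, 2, 3, 4, 5, 6, 9, 10, 12, 15, 18, 20, 30, 36, 45, 60, 90, 180.
Evaluate successive powers at the divisors of 180:
161^1 ≡ 161
161^2 ≡ 38
161^3 ≡ 145
161^4 ≡ 177
161^5 ≡ 80
161^6 ≡ 29
161^9 ≡ 42
161^10 ≡ 65
161^12 ≡ 117
161^15 ≡ 132
161^18 ≡ 135
161^20 ≡ 62
161^30 ≡ 48
161^36 ≡ 125
161^45 ≡ 1
Therefore the multiplicative order of 161 modulo 181 is 45.

45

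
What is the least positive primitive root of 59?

2

φ(59) = 59 − 1 = 58 = 2 · 29.
g is a primitive root iff g^(58/q) ≢ 1 (mod 59) for each prime q ∈ {2, 29}.
g = 2: 2^29 ≡ 58; 2^2 ≡ 4 — none is 1, so 2 is a primitive root.
So 2 is the smallest generator of (Z/59Z)^×.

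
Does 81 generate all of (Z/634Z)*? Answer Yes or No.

No

φ(634) = φ(2)·φ(317) = 1·316 = 316 = 2^2 · 79.
It suffices to check that the order of 81 is not a proper divisor of 316: compute 81^(316/q) for q ∈ {2, 79}.
81^158 ≡ 1 (mod 634)  [q = 2: ≡ 1 ✗]
81^4 ≡ 23 (mod 634)  [q = 79: ≢ 1 ✓]
81^158 ≡ 1 shows ord(81) | 158, strictly less than φ(634); not a primitive root.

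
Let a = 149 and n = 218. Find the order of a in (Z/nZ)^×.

108

ord(149) | φ(218) = φ(2)·φ(109) = 1·108 = 108 = 2^2 · 3^3.
Divisors of 108: 1, 2, 3, 4, 6, 9, 12, 18, 27, 36, 54, 108.
Test each divisor d:
149^1 ≡ 149 (mod 218)
149^2 ≡ 183 (mod 218)
149^3 ≡ 17 (mod 218)
149^4 ≡ 135 (mod 218)
149^6 ≡ 71 (mod 218)
149^9 ≡ 117 (mod 218)
149^12 ≡ 27 (mod 218)
149^18 ≡ 173 (mod 218)
149^27 ≡ 185 (mod 218)
149^36 ≡ 63 (mod 218)
149^54 ≡ 217 (mod 218)
149^108 ≡ 1 (mod 218) ✓
So ord_218(149) = 108.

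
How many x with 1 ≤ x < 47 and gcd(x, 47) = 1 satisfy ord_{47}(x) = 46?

22

φ(47) = 47 − 1 = 46 = 2 · 23.
(Z/47Z)^× is cyclic (|G| = 46); a cyclic group of order m has exactly φ(d) elements of each order d | m, and none otherwise.
46 = 2 · 23 divides 46, and φ(46) = 22.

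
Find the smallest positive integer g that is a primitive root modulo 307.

5

φ(307) = 307 − 1 = 306 = 2 · 3^2 · 17.
Test candidates g = 2, 3, … against the prime factors q ∈ {2, 3, 17} of φ(307): g is a generator iff g^(306/q) ≢ 1 for every such q.
g = 2: 2^153 ≡ 306; 2^102 ≡ 1 — hits 1, so not a primitive root.
g = 3: 3^153 ≡ 306; 3^102 ≡ 1 — hits 1, so not a primitive root.
g = 4: 4^153 ≡ 1 — hits 1, so not a primitive root.
g = 5: 5^153 ≡ 306; 5^102 ≡ 289; 5^18 ≡ 81 — none is 1, so 5 is a primitive root.
The smallest primitive root modulo 307 is 5.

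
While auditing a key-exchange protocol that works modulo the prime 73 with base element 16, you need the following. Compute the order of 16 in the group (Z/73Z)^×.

Since 16 ∈ (Z/73Z)^×, its order divides φ(73) = 73 − 1 = 72 = 2^3 · 3^2.
Divisors of 72: 1, 2, 3, 4, 6, 8, 9, 12, 18, 24, 36, 72.
Compute 16^d (mod 73) for the divisors d until we hit 1:
16^1 ≡ 16 (mod 73)
16^2 ≡ 37 (mod 73)
16^3 ≡ 8 (mod 73)
16^4 ≡ 55 (mod 73)
16^6 ≡ 64 (mod 73)
16^8 ≡ 32 (mod 73)
16^9 ≡ 1 (mod 73) ✓
Therefore the multiplicative order of 16 modulo 73 is 9.

9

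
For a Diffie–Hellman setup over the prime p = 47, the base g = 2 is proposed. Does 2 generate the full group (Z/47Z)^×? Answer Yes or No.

No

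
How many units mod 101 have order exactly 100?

φ(101) = 101 − 1 = 100 = 2^2 · 5^2.
(Z/101Z)^× is cyclic (|G| = 100); a cyclic group of order m has exactly φ(d) elements of each order d | m, and none otherwise.
100 = 2^2 · 5^2 divides 100, and φ(100) = 40.

40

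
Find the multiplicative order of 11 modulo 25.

5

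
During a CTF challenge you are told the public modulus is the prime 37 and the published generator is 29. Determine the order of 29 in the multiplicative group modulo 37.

12

The order of 29 must divide φ(37) = 37 − 1 = 36 = 2^2 · 3^2.
Divisors of 36: 1, 2, 3, 4, 6, 9, 12, 18, 36.
Evaluate successive powers at the divisors of 36:
29^1 ≡ 29 (mod 37)
29^2 ≡ 27 (mod 37)
29^3 ≡ 6 (mod 37)
29^4 ≡ 26 (mod 37)
29^6 ≡ 36 (mod 37)
29^9 ≡ 31 (mod 37)
29^12 ≡ 1 (mod 37) ✓
So ord_37(29) = 12.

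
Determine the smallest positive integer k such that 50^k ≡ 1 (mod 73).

Since 50 ∈ (Z/73Z)^×, its order divides φ(73) = 73 − 1 = 72 = 2^3 · 3^2.
Divisors of 72: 1, 2, 3, 4, 6, 8, 9, 12, 18, 24, 36, 72.
Evaluate successive powers at the divisors of 72:
50^1 ≡ 50
50^2 ≡ 18
50^3 ≡ 24
50^4 ≡ 32
50^6 ≡ 65
50^8 ≡ 2
50^9 ≡ 27
50^12 ≡ 64
50^18 ≡ 72
50^24 ≡ 8
50^36 ≡ 1
Hence ord(50) = 36.

36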